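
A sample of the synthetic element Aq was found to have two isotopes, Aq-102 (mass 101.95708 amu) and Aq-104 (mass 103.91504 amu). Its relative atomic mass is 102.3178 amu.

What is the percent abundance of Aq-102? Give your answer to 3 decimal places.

Writing the weighted mean with unknown fraction x of Aq-102:
101.95708·x + 103.91504·(1 − x) = 102.3178
(101.95708 − 103.91504)·x = 102.3178 − 103.91504
x = -1.59724 / -1.95796 = 0.81577 → 81.577% Aq-102, 18.423% Aq-104.

81.577%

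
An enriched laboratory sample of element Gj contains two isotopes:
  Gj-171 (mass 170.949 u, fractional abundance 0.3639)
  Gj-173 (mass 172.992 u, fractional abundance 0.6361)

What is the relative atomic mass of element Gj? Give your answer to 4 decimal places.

Ar = Σ fᵢ·mᵢ = 0.3639 × 170.949 + 0.6361 × 172.992
= 62.20834 + 110.04021 = 172.24855 u

172.2486 u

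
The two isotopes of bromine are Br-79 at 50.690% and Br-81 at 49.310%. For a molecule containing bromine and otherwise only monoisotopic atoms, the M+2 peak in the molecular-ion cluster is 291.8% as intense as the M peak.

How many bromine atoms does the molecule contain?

For n independent Br atoms, I(M+2)/I(M) = n · (abundance Br-81) / (abundance Br-79) = n · 0.49310/0.50690.
n = 2.918 × 0.50690/0.49310 = 3.00 ≈ 3

3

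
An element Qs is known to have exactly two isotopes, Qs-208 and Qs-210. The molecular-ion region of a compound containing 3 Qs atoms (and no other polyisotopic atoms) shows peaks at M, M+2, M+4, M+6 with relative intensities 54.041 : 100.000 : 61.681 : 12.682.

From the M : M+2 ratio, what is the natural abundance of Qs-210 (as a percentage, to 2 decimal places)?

38.15%

Write p for the Qs-208 fraction. I(M+2)/I(M) = [C(3,1)·p^2·(1−p)] / p^3 = 3·(1−p)/p = 100.000/54.041 = 1.8504
(1−p)/p = 1.8504/3 = 0.6168  ⇒  p = 1/(1 + 0.6168) = 0.6185
Qs-208: 61.85%, Qs-210: 38.15%.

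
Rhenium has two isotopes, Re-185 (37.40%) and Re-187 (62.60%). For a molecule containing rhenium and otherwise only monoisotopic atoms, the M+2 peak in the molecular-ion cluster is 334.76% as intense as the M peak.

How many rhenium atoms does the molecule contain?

With n Re atoms, P(M+2)/P(M) = C(n,1)·p^(n−1)q / p^n = n·q/p = n · 0.6260/0.3740.
n = 3.3476 × 0.3740/0.6260 = 2.00 ≈ 2

2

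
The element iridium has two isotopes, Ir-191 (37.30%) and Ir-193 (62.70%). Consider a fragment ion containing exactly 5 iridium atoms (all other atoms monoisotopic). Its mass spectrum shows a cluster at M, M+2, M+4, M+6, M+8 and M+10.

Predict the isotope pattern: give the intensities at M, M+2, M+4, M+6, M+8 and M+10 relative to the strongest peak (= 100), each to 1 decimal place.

2.1 : 17.7 : 59.5 : 100.0 : 84.0 : 28.3

Expanding (0.3730 + 0.6270)^5:
P(M) = 0.3730^5 = 0.007220
P(M+2) = 5 × 0.3730^4 × 0.6270^1 = 0.060684
P(M+4) = 10 × 0.3730^3 × 0.6270^2 = 0.204015
P(M+6) = 10 × 0.3730^2 × 0.6270^3 = 0.342942
P(M+8) = 5 × 0.3730^1 × 0.6270^4 = 0.288237
P(M+10) = 0.6270^5 = 0.096903
The M+6 peak is largest (0.342942); scaling to 100 gives 2.1 : 17.7 : 59.5 : 100.0 : 84.0 : 28.3.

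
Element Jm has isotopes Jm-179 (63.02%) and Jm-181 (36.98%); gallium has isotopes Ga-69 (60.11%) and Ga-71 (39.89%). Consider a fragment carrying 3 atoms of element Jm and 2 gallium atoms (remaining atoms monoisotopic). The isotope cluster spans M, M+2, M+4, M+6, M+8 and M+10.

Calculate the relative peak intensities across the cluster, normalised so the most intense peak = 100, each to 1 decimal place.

Element Jm pattern (n=3): 0.25028522 : 0.44060047 : 0.25854341 : 0.0505709
Gallium pattern (n=2): 0.36132121 : 0.47955758 : 0.15912121
Convolve the two distributions (both contribute in 2-u steps):
  M: 0.25028522×0.36132121 = 0.090433
  M+2: 0.25028522×0.47955758 + 0.44060047×0.36132121 = 0.279224
  M+4: 0.25028522×0.15912121 + 0.44060047×0.47955758 + 0.25854341×0.36132121 = 0.344536
  M+6: 0.44060047×0.15912121 + 0.25854341×0.47955758 + 0.0505709×0.36132121 = 0.212368
  M+8: 0.25854341×0.15912121 + 0.0505709×0.47955758 = 0.065391
  M+10: 0.0505709×0.15912121 = 0.008047
Scale to base peak (0.344536) = 100: 26.2 : 81.0 : 100.0 : 61.6 : 19.0 : 2.3

26.2 : 81.0 : 100.0 : 61.6 : 19.0 : 2.3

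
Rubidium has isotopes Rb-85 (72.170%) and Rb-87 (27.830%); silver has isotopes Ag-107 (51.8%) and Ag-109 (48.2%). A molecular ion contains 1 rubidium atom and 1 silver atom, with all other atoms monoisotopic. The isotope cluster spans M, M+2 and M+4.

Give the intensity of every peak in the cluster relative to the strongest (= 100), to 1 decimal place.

76.0 : 100.0 : 27.3

Rubidium pattern (n=1): 0.7217 : 0.2783
Silver pattern (n=1): 0.5180 : 0.4820
Convolve the two distributions (both contribute in 2-u steps):
  M: 0.7217×0.5180 = 0.373841
  M+2: 0.7217×0.4820 + 0.2783×0.5180 = 0.492019
  M+4: 0.2783×0.4820 = 0.134141
Scale to base peak (0.492019) = 100: 76.0 : 100.0 : 27.3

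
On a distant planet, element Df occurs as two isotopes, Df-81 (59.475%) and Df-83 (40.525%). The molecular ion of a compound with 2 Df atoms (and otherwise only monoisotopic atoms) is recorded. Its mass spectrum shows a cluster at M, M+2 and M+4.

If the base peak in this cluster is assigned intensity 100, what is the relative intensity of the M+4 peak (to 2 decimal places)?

34.07

Binomial terms of (0.59475 + 0.40525)^2: M 0.3537, M+2 0.4820, M+4 0.1642 → M+2 is the base peak.
P(M+2) = C(2,1) × 0.59475^1 × 0.40525^1 = 2 × 0.59475 × 0.40525 = 0.482045 (base)
P(M+4) = C(2,2) × 0.59475^0 × 0.40525^2 = 1 × 1.0000 × 0.16422756 = 0.164228
Relative intensity = 0.164228 / 0.482045 × 100 = 34.07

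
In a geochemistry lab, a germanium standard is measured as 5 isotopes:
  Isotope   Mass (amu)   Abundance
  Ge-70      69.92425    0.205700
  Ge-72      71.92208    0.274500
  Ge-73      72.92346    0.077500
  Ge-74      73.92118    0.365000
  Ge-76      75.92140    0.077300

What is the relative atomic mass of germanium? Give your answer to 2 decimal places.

The abundance-weighted mean is 0.205700 × 69.92425 + 0.274500 × 71.92208 + 0.077500 × 72.92346 + 0.365000 × 73.92118 + 0.077300 × 75.92140
= 14.383418 + 19.742611 + 5.651568 + 26.981231 + 5.868724 = 72.627552 amu

72.63 amu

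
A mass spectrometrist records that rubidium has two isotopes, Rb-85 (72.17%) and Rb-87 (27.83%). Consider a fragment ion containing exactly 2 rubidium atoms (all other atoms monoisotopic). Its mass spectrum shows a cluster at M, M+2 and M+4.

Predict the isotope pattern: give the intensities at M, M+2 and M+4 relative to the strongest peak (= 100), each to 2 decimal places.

The 2 Rb atoms are independent, so intensities follow the terms of (0.7217 + 0.2783)^2.
P(M) = 0.7217^2 = 0.520851
P(M+2) = 2 × 0.7217^1 × 0.2783^1 = 0.401698
P(M+4) = 0.2783^2 = 0.077451
The M peak is largest (0.520851); scaling to 100 gives 100.00 : 77.12 : 14.87.

100.00 : 77.12 : 14.87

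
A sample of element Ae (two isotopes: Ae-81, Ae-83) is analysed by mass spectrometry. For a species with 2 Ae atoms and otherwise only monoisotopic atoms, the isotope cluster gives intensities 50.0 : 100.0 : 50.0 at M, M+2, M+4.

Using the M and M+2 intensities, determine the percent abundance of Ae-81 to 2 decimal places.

Write p for the Ae-81 fraction. I(M+2)/I(M) = [C(2,1)·p^1·(1−p)] / p^2 = 2·(1−p)/p = 100.0/50.0 = 2.0000
(1−p)/p = 2.0000/2 = 1.0000  ⇒  p = 1/(1 + 1.0000) = 0.5000
Ae-81: 50.00%, Ae-83: 50.00%.

50.00%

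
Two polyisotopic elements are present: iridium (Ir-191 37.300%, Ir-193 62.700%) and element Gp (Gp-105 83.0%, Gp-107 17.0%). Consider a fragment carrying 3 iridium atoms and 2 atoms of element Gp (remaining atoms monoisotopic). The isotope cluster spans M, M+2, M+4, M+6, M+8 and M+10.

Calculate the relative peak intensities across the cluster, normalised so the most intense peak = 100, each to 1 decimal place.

Iridium pattern (n=3): 0.05189512 : 0.26170165 : 0.43991135 : 0.24649188
Element Gp pattern (n=2): 0.6889 : 0.2822 : 0.0289
Convolve the two distributions (both contribute in 2-u steps):
  M: 0.05189512×0.6889 = 0.035751
  M+2: 0.05189512×0.2822 + 0.26170165×0.6889 = 0.194931
  M+4: 0.05189512×0.0289 + 0.26170165×0.2822 + 0.43991135×0.6889 = 0.378407
  M+6: 0.26170165×0.0289 + 0.43991135×0.2822 + 0.24649188×0.6889 = 0.301514
  M+8: 0.43991135×0.0289 + 0.24649188×0.2822 = 0.082273
  M+10: 0.24649188×0.0289 = 0.007124
Scale to base peak (0.378407) = 100: 9.4 : 51.5 : 100.0 : 79.7 : 21.7 : 1.9

9.4 : 51.5 : 100.0 : 79.7 : 21.7 : 1.9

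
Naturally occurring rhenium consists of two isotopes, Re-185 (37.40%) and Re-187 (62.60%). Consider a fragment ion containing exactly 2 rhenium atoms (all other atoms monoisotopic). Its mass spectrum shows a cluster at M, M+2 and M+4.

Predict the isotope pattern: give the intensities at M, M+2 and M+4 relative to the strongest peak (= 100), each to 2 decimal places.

Each Re atom is independently Re-185 (p = 0.3740) or Re-187 (q = 0.6260); the cluster is the binomial expansion (p + q)^2.
P(M) = 0.3740^2 = 0.139876
P(M+2) = 2 × 0.3740^1 × 0.6260^1 = 0.468248
P(M+4) = 0.6260^2 = 0.391876
The M+2 peak is largest (0.468248); scaling to 100 gives 29.87 : 100.00 : 83.69.

29.87 : 100.00 : 83.69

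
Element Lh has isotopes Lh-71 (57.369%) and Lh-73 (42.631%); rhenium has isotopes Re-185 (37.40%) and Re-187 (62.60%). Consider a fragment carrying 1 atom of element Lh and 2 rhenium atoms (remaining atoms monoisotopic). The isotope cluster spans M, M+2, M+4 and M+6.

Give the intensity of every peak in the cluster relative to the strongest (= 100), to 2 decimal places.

Element Lh pattern (n=1): 0.57369 : 0.42631
Rhenium pattern (n=2): 0.139876 : 0.468248 : 0.391876
Convolve the two distributions (both contribute in 2-u steps):
  M: 0.57369×0.139876 = 0.080245
  M+2: 0.57369×0.468248 + 0.42631×0.139876 = 0.328260
  M+4: 0.57369×0.391876 + 0.42631×0.468248 = 0.424434
  M+6: 0.42631×0.391876 = 0.167061
Scale to base peak (0.424434) = 100: 18.91 : 77.34 : 100.00 : 39.36

18.91 : 77.34 : 100.00 : 39.36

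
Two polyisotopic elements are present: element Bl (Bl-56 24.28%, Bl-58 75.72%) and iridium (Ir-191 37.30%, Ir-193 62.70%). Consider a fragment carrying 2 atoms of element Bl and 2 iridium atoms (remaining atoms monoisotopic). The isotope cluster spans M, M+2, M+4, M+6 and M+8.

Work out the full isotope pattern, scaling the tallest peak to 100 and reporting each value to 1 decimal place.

2.0 : 19.1 : 66.6 : 100.0 : 54.6

Element Bl pattern (n=2): 0.05895184 : 0.36769632 : 0.57335184
Iridium pattern (n=2): 0.139129 : 0.467742 : 0.393129
Convolve the two distributions (both contribute in 2-u steps):
  M: 0.05895184×0.139129 = 0.008202
  M+2: 0.05895184×0.467742 + 0.36769632×0.139129 = 0.078731
  M+4: 0.05895184×0.393129 + 0.36769632×0.467742 + 0.57335184×0.139129 = 0.274933
  M+6: 0.36769632×0.393129 + 0.57335184×0.467742 = 0.412733
  M+8: 0.57335184×0.393129 = 0.225401
Scale to base peak (0.412733) = 100: 2.0 : 19.1 : 66.6 : 100.0 : 54.6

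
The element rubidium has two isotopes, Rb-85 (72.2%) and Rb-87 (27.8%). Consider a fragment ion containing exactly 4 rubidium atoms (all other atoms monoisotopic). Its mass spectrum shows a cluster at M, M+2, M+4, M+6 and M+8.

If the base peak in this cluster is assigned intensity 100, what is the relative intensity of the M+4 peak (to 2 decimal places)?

Term probabilities: M 0.2717, M+2 0.4185, M+4 0.2417, M+6 0.0620, M+8 0.0060. Base peak = M+2.
P(M+2) = C(4,1) × 0.722^3 × 0.278^1 = 4 × 0.37636705 × 0.2780 = 0.418520 (base)
P(M+4) = C(4,2) × 0.722^2 × 0.278^2 = 6 × 0.521284 × 0.077284 = 0.241721
Relative intensity = 0.241721 / 0.418520 × 100 = 57.76

57.76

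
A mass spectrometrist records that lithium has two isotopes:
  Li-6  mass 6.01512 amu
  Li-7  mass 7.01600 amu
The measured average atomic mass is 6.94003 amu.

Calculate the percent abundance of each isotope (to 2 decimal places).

Writing the weighted mean with unknown fraction x of Li-6:
6.01512·x + 7.01600·(1 − x) = 6.94003
(6.01512 − 7.01600)·x = 6.94003 − 7.01600
x = -0.07597 / -1.00088 = 0.07590 → 7.59% Li-6, 92.41% Li-7.

Li-6: 7.59%, Li-7: 92.41%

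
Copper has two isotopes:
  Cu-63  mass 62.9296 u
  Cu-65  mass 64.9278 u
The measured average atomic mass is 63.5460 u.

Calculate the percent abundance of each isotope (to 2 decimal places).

Cu-63: 69.15%, Cu-65: 30.85%

Writing the weighted mean with unknown fraction x of Cu-63:
62.9296·x + 64.9278·(1 − x) = 63.5460
(62.9296 − 64.9278)·x = 63.5460 − 64.9278
x = -1.3818 / -1.9982 = 0.69152 → 69.15% Cu-63, 30.85% Cu-65.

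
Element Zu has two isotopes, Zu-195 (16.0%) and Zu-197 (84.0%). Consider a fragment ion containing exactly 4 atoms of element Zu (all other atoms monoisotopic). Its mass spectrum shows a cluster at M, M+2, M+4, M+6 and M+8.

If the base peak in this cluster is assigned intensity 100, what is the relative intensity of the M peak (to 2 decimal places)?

Term probabilities: M 0.0007, M+2 0.0138, M+4 0.1084, M+6 0.3793, M+8 0.4979. Base peak = M+8.
P(M+8) = C(4,4) × 0.160^0 × 0.840^4 = 1 × 1.0000 × 0.49787136 = 0.497871 (base)
P(M) = C(4,0) × 0.160^4 × 0.840^0 = 1 × 0.00065536 × 1.0000 = 0.000655
Relative intensity = 0.000655 / 0.497871 × 100 = 0.13

0.13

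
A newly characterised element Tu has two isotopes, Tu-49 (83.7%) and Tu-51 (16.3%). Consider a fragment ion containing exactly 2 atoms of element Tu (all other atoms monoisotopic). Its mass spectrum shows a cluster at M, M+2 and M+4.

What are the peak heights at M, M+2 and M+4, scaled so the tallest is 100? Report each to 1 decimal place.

Expanding (0.837 + 0.163)^2:
P(M) = 0.837^2 = 0.700569
P(M+2) = 2 × 0.837^1 × 0.163^1 = 0.272862
P(M+4) = 0.163^2 = 0.026569
The M peak is largest (0.700569); scaling to 100 gives 100.0 : 38.9 : 3.8.

100.0 : 38.9 : 3.8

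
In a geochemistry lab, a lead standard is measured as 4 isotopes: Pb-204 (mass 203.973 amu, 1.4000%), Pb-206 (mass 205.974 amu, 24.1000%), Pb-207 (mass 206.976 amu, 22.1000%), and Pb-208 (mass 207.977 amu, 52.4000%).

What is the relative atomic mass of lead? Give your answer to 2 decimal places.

Ar = Σ fᵢ·mᵢ = 0.014000 × 203.973 + 0.241000 × 205.974 + 0.221000 × 206.976 + 0.524000 × 207.977
= 2.8556 + 49.6397 + 45.7417 + 108.9799 = 207.2169 amu

207.22 amu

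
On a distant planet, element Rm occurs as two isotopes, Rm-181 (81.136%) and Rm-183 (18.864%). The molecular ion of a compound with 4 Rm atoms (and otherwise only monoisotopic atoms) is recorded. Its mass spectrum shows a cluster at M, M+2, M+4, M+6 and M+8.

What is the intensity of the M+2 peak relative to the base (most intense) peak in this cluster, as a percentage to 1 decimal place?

93.0%

Binomial terms of (0.81136 + 0.18864)^4: M 0.4334, M+2 0.4030, M+4 0.1406, M+6 0.0218, M+8 0.0013 → M is the base peak.
P(M) = C(4,0) × 0.81136^4 × 0.18864^0 = 1 × 0.43336554 × 1.0000 = 0.433366 (base)
P(M+2) = C(4,1) × 0.81136^3 × 0.18864^1 = 4 × 0.53412239 × 0.18864 = 0.403027
Relative intensity = 0.403027 / 0.433366 × 100 = 93.0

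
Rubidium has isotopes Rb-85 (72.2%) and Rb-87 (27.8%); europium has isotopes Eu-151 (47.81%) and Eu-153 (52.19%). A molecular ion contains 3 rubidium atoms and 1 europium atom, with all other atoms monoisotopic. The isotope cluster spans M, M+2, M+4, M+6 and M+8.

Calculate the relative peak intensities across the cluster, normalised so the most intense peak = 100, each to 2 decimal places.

44.51 : 100.00 : 75.92 : 24.15 : 2.77

Rubidium pattern (n=3): 0.37636705 : 0.43475086 : 0.16739714 : 0.02148495
Europium pattern (n=1): 0.4781 : 0.5219
Convolve the two distributions (both contribute in 2-u steps):
  M: 0.37636705×0.4781 = 0.179941
  M+2: 0.37636705×0.5219 + 0.43475086×0.4781 = 0.404280
  M+4: 0.43475086×0.5219 + 0.16739714×0.4781 = 0.306929
  M+6: 0.16739714×0.5219 + 0.02148495×0.4781 = 0.097637
  M+8: 0.02148495×0.5219 = 0.011213
Scale to base peak (0.404280) = 100: 44.51 : 100.00 : 75.92 : 24.15 : 2.77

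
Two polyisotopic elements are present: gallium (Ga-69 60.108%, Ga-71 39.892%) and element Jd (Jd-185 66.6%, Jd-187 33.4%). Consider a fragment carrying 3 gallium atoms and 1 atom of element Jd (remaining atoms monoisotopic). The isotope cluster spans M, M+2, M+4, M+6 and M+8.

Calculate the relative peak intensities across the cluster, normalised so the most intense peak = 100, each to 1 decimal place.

40.1 : 100.0 : 93.1 : 38.3 : 5.9

Gallium pattern (n=3): 0.2171685 : 0.432386 : 0.2869625 : 0.063483
Element Jd pattern (n=1): 0.6660 : 0.3340
Convolve the two distributions (both contribute in 2-u steps):
  M: 0.2171685×0.6660 = 0.144634
  M+2: 0.2171685×0.3340 + 0.432386×0.6660 = 0.360503
  M+4: 0.432386×0.3340 + 0.2869625×0.6660 = 0.335534
  M+6: 0.2869625×0.3340 + 0.063483×0.6660 = 0.138125
  M+8: 0.063483×0.3340 = 0.021203
Scale to base peak (0.360503) = 100: 40.1 : 100.0 : 93.1 : 38.3 : 5.9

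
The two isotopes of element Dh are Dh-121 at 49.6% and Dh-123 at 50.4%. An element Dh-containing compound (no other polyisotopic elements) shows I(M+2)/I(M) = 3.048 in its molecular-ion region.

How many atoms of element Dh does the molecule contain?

3

With n Dh atoms, P(M+2)/P(M) = C(n,1)·p^(n−1)q / p^n = n·q/p = n · 0.504/0.496.
n = 3.048 × 0.496/0.504 = 3.00 ≈ 3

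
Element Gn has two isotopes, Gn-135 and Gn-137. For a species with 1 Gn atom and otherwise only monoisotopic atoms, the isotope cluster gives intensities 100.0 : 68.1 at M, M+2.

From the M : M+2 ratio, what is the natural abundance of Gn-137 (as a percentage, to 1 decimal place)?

40.5%

If p is the fraction of Gn that is Gn-135, then I(M+2)/I(M) = [C(1,1)·p^0·(1−p)] / p^1 = 1·(1−p)/p = 68.1/100.0 = 0.6810
(1−p)/p = 0.6810/1 = 0.6810  ⇒  p = 1/(1 + 0.6810) = 0.5949
Gn-135: 59.5%, Gn-137: 40.5%.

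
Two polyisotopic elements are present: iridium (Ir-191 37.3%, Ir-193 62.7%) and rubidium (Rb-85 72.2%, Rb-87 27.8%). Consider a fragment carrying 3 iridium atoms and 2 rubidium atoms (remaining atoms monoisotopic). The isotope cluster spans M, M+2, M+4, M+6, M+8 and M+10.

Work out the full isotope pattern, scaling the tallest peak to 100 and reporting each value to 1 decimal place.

Iridium pattern (n=3): 0.05189512 : 0.26170165 : 0.43991135 : 0.24649188
Rubidium pattern (n=2): 0.521284 : 0.401432 : 0.077284
Convolve the two distributions (both contribute in 2-u steps):
  M: 0.05189512×0.521284 = 0.027052
  M+2: 0.05189512×0.401432 + 0.26170165×0.521284 = 0.157253
  M+4: 0.05189512×0.077284 + 0.26170165×0.401432 + 0.43991135×0.521284 = 0.338385
  M+6: 0.26170165×0.077284 + 0.43991135×0.401432 + 0.24649188×0.521284 = 0.325312
  M+8: 0.43991135×0.077284 + 0.24649188×0.401432 = 0.132948
  M+10: 0.24649188×0.077284 = 0.019050
Scale to base peak (0.338385) = 100: 8.0 : 46.5 : 100.0 : 96.1 : 39.3 : 5.6

8.0 : 46.5 : 100.0 : 96.1 : 39.3 : 5.6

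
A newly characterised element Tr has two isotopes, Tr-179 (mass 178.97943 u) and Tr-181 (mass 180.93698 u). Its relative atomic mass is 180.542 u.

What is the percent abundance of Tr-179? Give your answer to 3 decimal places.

20.177%

Writing the weighted mean with unknown fraction x of Tr-179:
178.97943·x + 180.93698·(1 − x) = 180.542
(178.97943 − 180.93698)·x = 180.542 − 180.93698
x = -0.39498 / -1.95755 = 0.20177 → 20.177% Tr-179, 79.823% Tr-181.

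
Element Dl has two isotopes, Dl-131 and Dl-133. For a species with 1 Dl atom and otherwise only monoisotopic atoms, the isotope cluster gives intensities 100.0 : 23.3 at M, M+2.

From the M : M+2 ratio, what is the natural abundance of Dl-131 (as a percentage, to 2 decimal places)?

81.10%

If p is the fraction of Dl that is Dl-131, then I(M+2)/I(M) = [C(1,1)·p^0·(1−p)] / p^1 = 1·(1−p)/p = 23.3/100.0 = 0.2330
(1−p)/p = 0.2330/1 = 0.2330  ⇒  p = 1/(1 + 0.2330) = 0.8110
Dl-131: 81.10%, Dl-133: 18.90%.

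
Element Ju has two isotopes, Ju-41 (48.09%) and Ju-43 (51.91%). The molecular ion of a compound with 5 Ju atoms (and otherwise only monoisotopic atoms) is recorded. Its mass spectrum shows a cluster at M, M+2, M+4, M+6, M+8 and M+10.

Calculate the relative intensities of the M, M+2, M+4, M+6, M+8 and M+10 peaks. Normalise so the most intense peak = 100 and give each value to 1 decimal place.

The 5 Ju atoms are independent, so intensities follow the terms of (0.4809 + 0.5191)^5.
P(M) = 0.4809^5 = 0.025720
P(M+2) = 5 × 0.4809^4 × 0.5191^1 = 0.138816
P(M+4) = 10 × 0.4809^3 × 0.5191^2 = 0.299686
P(M+6) = 10 × 0.4809^2 × 0.5191^3 = 0.323491
P(M+8) = 5 × 0.4809^1 × 0.5191^4 = 0.174594
P(M+10) = 0.5191^5 = 0.037693
The M+6 peak is largest (0.323491); scaling to 100 gives 8.0 : 42.9 : 92.6 : 100.0 : 54.0 : 11.7.

8.0 : 42.9 : 92.6 : 100.0 : 54.0 : 11.7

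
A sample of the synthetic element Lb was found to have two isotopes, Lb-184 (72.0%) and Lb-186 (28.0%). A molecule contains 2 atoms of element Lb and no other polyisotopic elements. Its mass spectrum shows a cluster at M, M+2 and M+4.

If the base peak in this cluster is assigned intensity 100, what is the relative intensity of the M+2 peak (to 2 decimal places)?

77.78

Binomial terms of (0.720 + 0.280)^2: M 0.5184, M+2 0.4032, M+4 0.0784 → M is the base peak.
P(M) = C(2,0) × 0.720^2 × 0.280^0 = 1 × 0.5184 × 1.0000 = 0.518400 (base)
P(M+2) = C(2,1) × 0.720^1 × 0.280^1 = 2 × 0.7200 × 0.2800 = 0.403200
Relative intensity = 0.403200 / 0.518400 × 100 = 77.78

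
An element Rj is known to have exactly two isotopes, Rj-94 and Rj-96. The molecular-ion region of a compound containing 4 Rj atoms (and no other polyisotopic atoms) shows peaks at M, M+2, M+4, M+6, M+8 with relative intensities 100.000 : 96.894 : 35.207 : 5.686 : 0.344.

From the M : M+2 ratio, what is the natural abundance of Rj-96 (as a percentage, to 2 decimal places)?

Write p for the Rj-94 fraction. I(M+2)/I(M) = [C(4,1)·p^3·(1−p)] / p^4 = 4·(1−p)/p = 96.894/100.000 = 0.9689
(1−p)/p = 0.9689/4 = 0.2422  ⇒  p = 1/(1 + 0.2422) = 0.8050
Rj-94: 80.50%, Rj-96: 19.50%.

19.50%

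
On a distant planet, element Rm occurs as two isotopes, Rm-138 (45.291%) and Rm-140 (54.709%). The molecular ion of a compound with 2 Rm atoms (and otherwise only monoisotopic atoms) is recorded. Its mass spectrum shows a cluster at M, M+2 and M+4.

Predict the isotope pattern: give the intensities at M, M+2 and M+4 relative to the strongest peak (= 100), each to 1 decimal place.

41.4 : 100.0 : 60.4

Expanding (0.45291 + 0.54709)^2:
P(M) = 0.45291^2 = 0.205127
P(M+2) = 2 × 0.45291^1 × 0.54709^1 = 0.495565
P(M+4) = 0.54709^2 = 0.299307
The M+2 peak is largest (0.495565); scaling to 100 gives 41.4 : 100.0 : 60.4.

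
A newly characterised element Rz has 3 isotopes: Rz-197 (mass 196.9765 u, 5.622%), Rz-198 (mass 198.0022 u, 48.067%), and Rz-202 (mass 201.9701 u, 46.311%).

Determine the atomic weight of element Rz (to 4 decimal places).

The abundance-weighted mean is 0.05622 × 196.9765 + 0.48067 × 198.0022 + 0.46311 × 201.9701
= 11.07402 + 95.17372 + 93.53437 = 199.78211 u

199.7821 u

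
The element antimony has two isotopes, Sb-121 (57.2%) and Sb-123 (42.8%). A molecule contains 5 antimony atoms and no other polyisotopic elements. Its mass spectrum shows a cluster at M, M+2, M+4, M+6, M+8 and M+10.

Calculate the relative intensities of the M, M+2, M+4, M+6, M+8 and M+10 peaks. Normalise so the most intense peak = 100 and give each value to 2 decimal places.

Each Sb atom is independently Sb-121 (p = 0.572) or Sb-123 (q = 0.428); the cluster is the binomial expansion (p + q)^5.
P(M) = 0.572^5 = 0.061232
P(M+2) = 5 × 0.572^4 × 0.428^1 = 0.229086
P(M+4) = 10 × 0.572^3 × 0.428^2 = 0.342827
P(M+6) = 10 × 0.572^2 × 0.428^3 = 0.256521
P(M+8) = 5 × 0.572^1 × 0.428^4 = 0.095971
P(M+10) = 0.428^5 = 0.014362
The M+4 peak is largest (0.342827); scaling to 100 gives 17.86 : 66.82 : 100.00 : 74.83 : 27.99 : 4.19.

17.86 : 66.82 : 100.00 : 74.83 : 27.99 : 4.19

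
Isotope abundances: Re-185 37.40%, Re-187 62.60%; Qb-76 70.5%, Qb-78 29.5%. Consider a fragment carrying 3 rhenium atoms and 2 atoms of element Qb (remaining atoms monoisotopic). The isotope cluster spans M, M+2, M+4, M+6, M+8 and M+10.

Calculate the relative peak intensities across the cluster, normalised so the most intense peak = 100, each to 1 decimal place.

7.8 : 45.8 : 100.0 : 98.6 : 42.2 : 6.4

Rhenium pattern (n=3): 0.05231362 : 0.26268713 : 0.43968487 : 0.24531438
Element Qb pattern (n=2): 0.497025 : 0.41595 : 0.087025
Convolve the two distributions (both contribute in 2-u steps):
  M: 0.05231362×0.497025 = 0.026001
  M+2: 0.05231362×0.41595 + 0.26268713×0.497025 = 0.152322
  M+4: 0.05231362×0.087025 + 0.26268713×0.41595 + 0.43968487×0.497025 = 0.332352
  M+6: 0.26268713×0.087025 + 0.43968487×0.41595 + 0.24531438×0.497025 = 0.327675
  M+8: 0.43968487×0.087025 + 0.24531438×0.41595 = 0.140302
  M+10: 0.24531438×0.087025 = 0.021348
Scale to base peak (0.332352) = 100: 7.8 : 45.8 : 100.0 : 98.6 : 42.2 : 6.4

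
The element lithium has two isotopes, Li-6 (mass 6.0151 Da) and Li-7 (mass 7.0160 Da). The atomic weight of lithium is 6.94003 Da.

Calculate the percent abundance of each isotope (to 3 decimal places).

Writing the weighted mean with unknown fraction x of Li-6:
6.0151·x + 7.0160·(1 − x) = 6.94003
(6.0151 − 7.0160)·x = 6.94003 − 7.0160
x = -0.07597 / -1.0009 = 0.07590 → 7.590% Li-6, 92.410% Li-7.

Li-6: 7.590%, Li-7: 92.410%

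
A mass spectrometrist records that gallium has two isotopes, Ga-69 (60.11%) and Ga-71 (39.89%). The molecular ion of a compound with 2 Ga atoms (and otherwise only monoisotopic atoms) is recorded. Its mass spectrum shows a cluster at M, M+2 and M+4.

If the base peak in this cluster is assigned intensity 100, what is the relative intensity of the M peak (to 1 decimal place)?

Term probabilities: M 0.3613, M+2 0.4796, M+4 0.1591. Base peak = M+2.
P(M+2) = C(2,1) × 0.6011^1 × 0.3989^1 = 2 × 0.6011 × 0.3989 = 0.479558 (base)
P(M) = C(2,0) × 0.6011^2 × 0.3989^0 = 1 × 0.36132121 × 1.0000 = 0.361321
Relative intensity = 0.361321 / 0.479558 × 100 = 75.3

75.3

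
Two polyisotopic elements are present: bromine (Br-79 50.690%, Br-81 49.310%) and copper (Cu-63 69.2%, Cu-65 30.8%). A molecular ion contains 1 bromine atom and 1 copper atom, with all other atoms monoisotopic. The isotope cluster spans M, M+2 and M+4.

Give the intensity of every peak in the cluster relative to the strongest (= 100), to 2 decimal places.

Bromine pattern (n=1): 0.5069 : 0.4931
Copper pattern (n=1): 0.6920 : 0.3080
Convolve the two distributions (both contribute in 2-u steps):
  M: 0.5069×0.6920 = 0.350775
  M+2: 0.5069×0.3080 + 0.4931×0.6920 = 0.497350
  M+4: 0.4931×0.3080 = 0.151875
Scale to base peak (0.497350) = 100: 70.53 : 100.00 : 30.54

70.53 : 100.00 : 30.54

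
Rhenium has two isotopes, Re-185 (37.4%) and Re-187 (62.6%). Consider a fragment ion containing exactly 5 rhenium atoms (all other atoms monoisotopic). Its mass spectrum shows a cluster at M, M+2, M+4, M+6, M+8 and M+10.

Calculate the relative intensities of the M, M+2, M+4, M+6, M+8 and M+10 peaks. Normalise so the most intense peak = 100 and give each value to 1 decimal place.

2.1 : 17.8 : 59.7 : 100.0 : 83.7 : 28.0

Each Re atom is independently Re-185 (p = 0.374) or Re-187 (q = 0.626); the cluster is the binomial expansion (p + q)^5.
P(M) = 0.374^5 = 0.007317
P(M+2) = 5 × 0.374^4 × 0.626^1 = 0.061239
P(M+4) = 10 × 0.374^3 × 0.626^2 = 0.205005
P(M+6) = 10 × 0.374^2 × 0.626^3 = 0.343136
P(M+8) = 5 × 0.374^1 × 0.626^4 = 0.287170
P(M+10) = 0.626^5 = 0.096133
The M+6 peak is largest (0.343136); scaling to 100 gives 2.1 : 17.8 : 59.7 : 100.0 : 83.7 : 28.0.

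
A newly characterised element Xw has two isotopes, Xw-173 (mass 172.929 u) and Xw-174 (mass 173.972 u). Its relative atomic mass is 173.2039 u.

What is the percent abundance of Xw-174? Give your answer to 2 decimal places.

Writing the weighted mean with unknown fraction x of Xw-173:
172.929·x + 173.972·(1 − x) = 173.2039
(172.929 − 173.972)·x = 173.2039 − 173.972
x = -0.7681 / -1.043 = 0.73643 → 73.64% Xw-173, 26.36% Xw-174.

26.36%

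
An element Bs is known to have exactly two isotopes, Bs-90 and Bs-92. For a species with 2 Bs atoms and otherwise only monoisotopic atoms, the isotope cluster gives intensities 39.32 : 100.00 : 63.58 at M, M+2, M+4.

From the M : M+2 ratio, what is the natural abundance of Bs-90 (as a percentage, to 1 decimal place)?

Write p for the Bs-90 fraction. I(M+2)/I(M) = [C(2,1)·p^1·(1−p)] / p^2 = 2·(1−p)/p = 100.00/39.32 = 2.5432
(1−p)/p = 2.5432/2 = 1.2716  ⇒  p = 1/(1 + 1.2716) = 0.4402
Bs-90: 44.0%, Bs-92: 56.0%.

44.0%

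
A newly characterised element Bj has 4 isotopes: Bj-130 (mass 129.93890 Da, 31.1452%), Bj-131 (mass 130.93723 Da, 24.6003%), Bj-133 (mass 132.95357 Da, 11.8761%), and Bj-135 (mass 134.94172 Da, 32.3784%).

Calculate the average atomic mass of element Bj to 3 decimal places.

Average mass = Σ (abundance × isotope mass) = 0.311452 × 129.93890 + 0.246003 × 130.93723 + 0.118761 × 132.95357 + 0.323784 × 134.94172
= 40.469730 + 32.210951 + 15.789699 + 43.691970 = 132.162350 Da

132.162 Da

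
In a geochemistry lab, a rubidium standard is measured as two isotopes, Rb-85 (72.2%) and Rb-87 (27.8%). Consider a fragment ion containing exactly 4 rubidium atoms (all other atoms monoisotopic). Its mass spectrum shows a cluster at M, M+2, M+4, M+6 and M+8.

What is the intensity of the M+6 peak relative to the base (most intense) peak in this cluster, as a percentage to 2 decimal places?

Term probabilities: M 0.2717, M+2 0.4185, M+4 0.2417, M+6 0.0620, M+8 0.0060. Base peak = M+2.
P(M+2) = C(4,1) × 0.722^3 × 0.278^1 = 4 × 0.37636705 × 0.2780 = 0.418520 (base)
P(M+6) = C(4,3) × 0.722^1 × 0.278^3 = 4 × 0.7220 × 0.02148495 = 0.062049
Relative intensity = 0.062049 / 0.418520 × 100 = 14.83

14.83%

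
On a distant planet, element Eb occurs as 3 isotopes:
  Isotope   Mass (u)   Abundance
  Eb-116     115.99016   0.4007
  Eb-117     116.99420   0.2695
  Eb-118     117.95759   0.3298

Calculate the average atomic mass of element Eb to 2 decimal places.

116.91 u

Ar = Σ fᵢ·mᵢ = 0.4007 × 115.99016 + 0.2695 × 116.99420 + 0.3298 × 117.95759
= 46.477257 + 31.529937 + 38.902413 = 116.909607 u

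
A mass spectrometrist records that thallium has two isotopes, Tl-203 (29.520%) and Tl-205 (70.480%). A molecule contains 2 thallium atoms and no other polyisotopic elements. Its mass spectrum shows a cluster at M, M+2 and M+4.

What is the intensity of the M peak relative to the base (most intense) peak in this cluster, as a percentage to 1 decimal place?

Binomial terms of (0.29520 + 0.70480)^2: M 0.0871, M+2 0.4161, M+4 0.4967 → M+4 is the base peak.
P(M+4) = C(2,2) × 0.29520^0 × 0.70480^2 = 1 × 1.0000 × 0.49674304 = 0.496743 (base)
P(M) = C(2,0) × 0.29520^2 × 0.70480^0 = 1 × 0.08714304 × 1.0000 = 0.087143
Relative intensity = 0.087143 / 0.496743 × 100 = 17.5

17.5%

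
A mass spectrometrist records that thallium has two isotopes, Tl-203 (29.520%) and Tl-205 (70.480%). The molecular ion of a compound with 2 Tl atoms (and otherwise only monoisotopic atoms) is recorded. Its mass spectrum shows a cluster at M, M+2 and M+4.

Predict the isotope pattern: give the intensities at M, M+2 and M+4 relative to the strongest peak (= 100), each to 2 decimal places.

Expanding (0.29520 + 0.70480)^2:
P(M) = 0.29520^2 = 0.087143
P(M+2) = 2 × 0.29520^1 × 0.70480^1 = 0.416114
P(M+4) = 0.70480^2 = 0.496743
The M+4 peak is largest (0.496743); scaling to 100 gives 17.54 : 83.77 : 100.00.

17.54 : 83.77 : 100.00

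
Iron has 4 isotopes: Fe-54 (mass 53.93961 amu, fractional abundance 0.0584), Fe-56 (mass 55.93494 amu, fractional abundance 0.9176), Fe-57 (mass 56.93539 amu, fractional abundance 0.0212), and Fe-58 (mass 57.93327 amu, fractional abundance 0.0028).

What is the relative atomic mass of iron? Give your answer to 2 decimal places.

Average mass = Σ (abundance × isotope mass) = 0.0584 × 53.93961 + 0.9176 × 55.93494 + 0.0212 × 56.93539 + 0.0028 × 57.93327
= 3.150073 + 51.325901 + 1.207030 + 0.162213 = 55.845217 amu

55.85 amu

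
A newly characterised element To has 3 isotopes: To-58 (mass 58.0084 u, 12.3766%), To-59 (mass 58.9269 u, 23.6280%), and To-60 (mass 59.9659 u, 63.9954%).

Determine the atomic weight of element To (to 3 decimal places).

59.478 u

Weight each isotope mass by its fractional abundance: 0.123766 × 58.0084 + 0.236280 × 58.9269 + 0.639954 × 59.9659
= 7.17947 + 13.92325 + 38.37542 = 59.47814 u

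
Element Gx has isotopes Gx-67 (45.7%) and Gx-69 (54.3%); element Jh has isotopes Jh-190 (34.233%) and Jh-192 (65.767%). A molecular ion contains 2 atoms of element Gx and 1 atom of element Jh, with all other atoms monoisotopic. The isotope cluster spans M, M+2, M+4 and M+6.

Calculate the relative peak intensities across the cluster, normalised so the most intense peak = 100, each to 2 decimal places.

16.73 : 71.90 : 100.00 : 45.38

Element Gx pattern (n=2): 0.208849 : 0.496302 : 0.294849
Element Jh pattern (n=1): 0.34233 : 0.65767
Convolve the two distributions (both contribute in 2-u steps):
  M: 0.208849×0.34233 = 0.071495
  M+2: 0.208849×0.65767 + 0.496302×0.34233 = 0.307253
  M+4: 0.496302×0.65767 + 0.294849×0.34233 = 0.427339
  M+6: 0.294849×0.65767 = 0.193913
Scale to base peak (0.427339) = 100: 16.73 : 71.90 : 100.00 : 45.38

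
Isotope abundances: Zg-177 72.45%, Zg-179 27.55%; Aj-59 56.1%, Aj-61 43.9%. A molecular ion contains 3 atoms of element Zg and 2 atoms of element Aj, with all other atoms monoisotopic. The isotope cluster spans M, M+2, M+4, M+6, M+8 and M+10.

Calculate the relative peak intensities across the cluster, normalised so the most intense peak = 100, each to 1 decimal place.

35.3 : 95.6 : 100.0 : 50.6 : 12.4 : 1.2

Element Zg pattern (n=3): 0.38029023 : 0.43383006 : 0.16496919 : 0.02091052
Element Aj pattern (n=2): 0.314721 : 0.492558 : 0.192721
Convolve the two distributions (both contribute in 2-u steps):
  M: 0.38029023×0.314721 = 0.119685
  M+2: 0.38029023×0.492558 + 0.43383006×0.314721 = 0.323850
  M+4: 0.38029023×0.192721 + 0.43383006×0.492558 + 0.16496919×0.314721 = 0.338896
  M+6: 0.43383006×0.192721 + 0.16496919×0.492558 + 0.02091052×0.314721 = 0.171446
  M+8: 0.16496919×0.192721 + 0.02091052×0.492558 = 0.042093
  M+10: 0.02091052×0.192721 = 0.004030
Scale to base peak (0.338896) = 100: 35.3 : 95.6 : 100.0 : 50.6 : 12.4 : 1.2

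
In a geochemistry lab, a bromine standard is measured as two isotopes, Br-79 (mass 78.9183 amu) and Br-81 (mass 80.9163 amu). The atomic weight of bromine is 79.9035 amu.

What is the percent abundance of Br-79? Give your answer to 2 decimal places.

50.69%

With x = fraction of Br-79 (so Br-81 is 1 − x):
78.9183·x + 80.9163·(1 − x) = 79.9035
(78.9183 − 80.9163)·x = 79.9035 − 80.9163
x = -1.0128 / -1.9980 = 0.50691 → 50.69% Br-79, 49.31% Br-81.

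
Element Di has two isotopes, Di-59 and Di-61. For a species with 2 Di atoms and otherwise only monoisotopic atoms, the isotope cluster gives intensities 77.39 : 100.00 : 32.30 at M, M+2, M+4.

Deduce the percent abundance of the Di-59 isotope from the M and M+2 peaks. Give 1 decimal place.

If p is the fraction of Di that is Di-59, then I(M+2)/I(M) = [C(2,1)·p^1·(1−p)] / p^2 = 2·(1−p)/p = 100.00/77.39 = 1.2922
(1−p)/p = 1.2922/2 = 0.6461  ⇒  p = 1/(1 + 0.6461) = 0.6075
Di-59: 60.8%, Di-61: 39.2%.

60.8%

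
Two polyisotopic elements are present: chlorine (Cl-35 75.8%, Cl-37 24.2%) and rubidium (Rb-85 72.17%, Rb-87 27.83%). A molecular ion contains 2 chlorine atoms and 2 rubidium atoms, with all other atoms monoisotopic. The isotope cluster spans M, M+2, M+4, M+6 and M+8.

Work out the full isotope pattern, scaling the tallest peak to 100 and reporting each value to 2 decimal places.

70.93 : 100.00 : 52.71 : 12.31 : 1.08

Chlorine pattern (n=2): 0.574564 : 0.366872 : 0.058564
Rubidium pattern (n=2): 0.52085089 : 0.40169822 : 0.07745089
Convolve the two distributions (both contribute in 2-u steps):
  M: 0.574564×0.52085089 = 0.299262
  M+2: 0.574564×0.40169822 + 0.366872×0.52085089 = 0.421887
  M+4: 0.574564×0.07745089 + 0.366872×0.40169822 + 0.058564×0.52085089 = 0.222375
  M+6: 0.366872×0.07745089 + 0.058564×0.40169822 = 0.051940
  M+8: 0.058564×0.07745089 = 0.004536
Scale to base peak (0.421887) = 100: 70.93 : 100.00 : 52.71 : 12.31 : 1.08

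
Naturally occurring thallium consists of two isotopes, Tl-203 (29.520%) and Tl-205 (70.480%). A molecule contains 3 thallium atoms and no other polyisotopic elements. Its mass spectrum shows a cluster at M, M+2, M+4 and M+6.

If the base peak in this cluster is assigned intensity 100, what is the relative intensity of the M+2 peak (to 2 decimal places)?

41.88

(0.29520 + 0.70480)^3 gives M 0.0257, M+2 0.1843, M+4 0.4399, M+6 0.3501; the largest is M+4.
P(M+4) = C(3,2) × 0.29520^1 × 0.70480^2 = 3 × 0.2952 × 0.49674304 = 0.439916 (base)
P(M+2) = C(3,1) × 0.29520^2 × 0.70480^1 = 3 × 0.08714304 × 0.7048 = 0.184255
Relative intensity = 0.184255 / 0.439916 × 100 = 41.88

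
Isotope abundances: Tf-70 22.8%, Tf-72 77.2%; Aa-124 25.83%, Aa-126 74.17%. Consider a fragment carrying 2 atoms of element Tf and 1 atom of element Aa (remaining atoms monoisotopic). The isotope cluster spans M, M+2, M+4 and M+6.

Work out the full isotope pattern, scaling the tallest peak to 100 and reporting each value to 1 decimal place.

Element Tf pattern (n=2): 0.051984 : 0.352032 : 0.595984
Element Aa pattern (n=1): 0.2583 : 0.7417
Convolve the two distributions (both contribute in 2-u steps):
  M: 0.051984×0.2583 = 0.013427
  M+2: 0.051984×0.7417 + 0.352032×0.2583 = 0.129486
  M+4: 0.352032×0.7417 + 0.595984×0.2583 = 0.415045
  M+6: 0.595984×0.7417 = 0.442041
Scale to base peak (0.442041) = 100: 3.0 : 29.3 : 93.9 : 100.0

3.0 : 29.3 : 93.9 : 100.0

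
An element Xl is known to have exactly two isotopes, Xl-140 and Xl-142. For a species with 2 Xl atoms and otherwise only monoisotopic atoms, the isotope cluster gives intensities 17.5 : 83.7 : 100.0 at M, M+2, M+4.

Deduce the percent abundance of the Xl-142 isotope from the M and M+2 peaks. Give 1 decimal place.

If p is the fraction of Xl that is Xl-140, then I(M+2)/I(M) = [C(2,1)·p^1·(1−p)] / p^2 = 2·(1−p)/p = 83.7/17.5 = 4.7829
(1−p)/p = 4.7829/2 = 2.3914  ⇒  p = 1/(1 + 2.3914) = 0.2949
Xl-140: 29.5%, Xl-142: 70.5%.

70.5%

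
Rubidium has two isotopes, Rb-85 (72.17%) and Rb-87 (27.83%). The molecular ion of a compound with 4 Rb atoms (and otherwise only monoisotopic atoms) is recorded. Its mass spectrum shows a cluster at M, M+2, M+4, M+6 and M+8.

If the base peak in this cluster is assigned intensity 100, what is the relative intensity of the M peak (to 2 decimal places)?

64.83

Binomial terms of (0.7217 + 0.2783)^4: M 0.2713, M+2 0.4184, M+4 0.2420, M+6 0.0622, M+8 0.0060 → M+2 is the base peak.
P(M+2) = C(4,1) × 0.7217^3 × 0.2783^1 = 4 × 0.37589809 × 0.2783 = 0.418450 (base)
P(M) = C(4,0) × 0.7217^4 × 0.2783^0 = 1 × 0.27128565 × 1.0000 = 0.271286
Relative intensity = 0.271286 / 0.418450 × 100 = 64.83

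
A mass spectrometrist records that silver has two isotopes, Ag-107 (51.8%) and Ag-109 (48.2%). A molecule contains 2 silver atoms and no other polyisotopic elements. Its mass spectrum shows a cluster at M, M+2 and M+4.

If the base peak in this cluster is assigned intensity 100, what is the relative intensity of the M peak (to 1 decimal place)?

Term probabilities: M 0.2683, M+2 0.4994, M+4 0.2323. Base peak = M+2.
P(M+2) = C(2,1) × 0.518^1 × 0.482^1 = 2 × 0.5180 × 0.4820 = 0.499352 (base)
P(M) = C(2,0) × 0.518^2 × 0.482^0 = 1 × 0.268324 × 1.0000 = 0.268324
Relative intensity = 0.268324 / 0.499352 × 100 = 53.7

53.7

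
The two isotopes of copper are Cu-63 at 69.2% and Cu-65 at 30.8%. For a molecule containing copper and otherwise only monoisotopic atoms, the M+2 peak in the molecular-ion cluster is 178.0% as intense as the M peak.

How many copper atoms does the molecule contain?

4

For n independent Cu atoms, I(M+2)/I(M) = n · (abundance Cu-65) / (abundance Cu-63) = n · 0.308/0.692.
n = 1.780 × 0.692/0.308 = 4.00 ≈ 4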